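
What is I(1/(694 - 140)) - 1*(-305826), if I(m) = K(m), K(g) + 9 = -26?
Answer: 305791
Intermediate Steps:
K(g) = -35 (K(g) = -9 - 26 = -35)
I(m) = -35
I(1/(694 - 140)) - 1*(-305826) = -35 - 1*(-305826) = -35 + 305826 = 305791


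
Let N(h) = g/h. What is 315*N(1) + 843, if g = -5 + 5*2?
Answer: 2418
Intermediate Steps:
g = 5 (g = -5 + 10 = 5)
N(h) = 5/h
315*N(1) + 843 = 315*(5/1) + 843 = 315*(5*1) + 843 = 315*5 + 843 = 1575 + 843 = 2418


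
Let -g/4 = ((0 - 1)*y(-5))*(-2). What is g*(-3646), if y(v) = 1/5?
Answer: 29168/5 ≈ 5833.6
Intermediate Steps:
y(v) = ⅕
g = -8/5 (g = -4*(0 - 1)*(⅕)*(-2) = -4*(-1*⅕)*(-2) = -(-4)*(-2)/5 = -4*⅖ = -8/5 ≈ -1.6000)
g*(-3646) = -8/5*(-3646) = 29168/5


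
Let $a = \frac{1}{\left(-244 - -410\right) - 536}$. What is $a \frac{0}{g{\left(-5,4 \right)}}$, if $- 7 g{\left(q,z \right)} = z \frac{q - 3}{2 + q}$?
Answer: $0$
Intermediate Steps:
$a = - \frac{1}{370}$ ($a = \frac{1}{\left(-244 + 410\right) - 536} = \frac{1}{166 - 536} = \frac{1}{-370} = - \frac{1}{370} \approx -0.0027027$)
$g{\left(q,z \right)} = - \frac{z \left(-3 + q\right)}{7 \left(2 + q\right)}$ ($g{\left(q,z \right)} = - \frac{z \frac{q - 3}{2 + q}}{7} = - \frac{z \frac{-3 + q}{2 + q}}{7} = - \frac{z \frac{1}{2 + q} \left(-3 + q\right)}{7} = - \frac{z \left(-3 + q\right)}{7 \left(2 + q\right)}$)
$a \frac{0}{g{\left(-5,4 \right)}} = - \frac{0 \frac{1}{\frac{1}{7} \cdot 4 \frac{1}{2 - 5} \left(3 - -5\right)}}{370} = - \frac{0 \frac{1}{\frac{1}{7} \cdot 4 \frac{1}{-3} \left(3 + 5\right)}}{370} = - \frac{0 \frac{1}{\frac{1}{7} \cdot 4 \left(- \frac{1}{3}\right) 8}}{370} = - \frac{0 \frac{1}{- \frac{32}{21}}}{370} = - \frac{0 \left(- \frac{21}{32}\right)}{370} = \left(- \frac{1}{370}\right) 0 = 0$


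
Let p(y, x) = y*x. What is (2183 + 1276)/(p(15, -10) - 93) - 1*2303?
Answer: -187696/81 ≈ -2317.2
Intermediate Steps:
p(y, x) = x*y
(2183 + 1276)/(p(15, -10) - 93) - 1*2303 = (2183 + 1276)/(-10*15 - 93) - 1*2303 = 3459/(-150 - 93) - 2303 = 3459/(-243) - 2303 = 3459*(-1/243) - 2303 = -1153/81 - 2303 = -187696/81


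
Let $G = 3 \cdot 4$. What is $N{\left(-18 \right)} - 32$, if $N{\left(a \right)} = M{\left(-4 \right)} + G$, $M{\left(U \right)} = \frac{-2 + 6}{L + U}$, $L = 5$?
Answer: $-16$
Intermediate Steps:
$M{\left(U \right)} = \frac{4}{5 + U}$ ($M{\left(U \right)} = \frac{-2 + 6}{5 + U} = \frac{4}{5 + U}$)
$G = 12$
$N{\left(a \right)} = 16$ ($N{\left(a \right)} = \frac{4}{5 - 4} + 12 = \frac{4}{1} + 12 = 4 \cdot 1 + 12 = 4 + 12 = 16$)
$N{\left(-18 \right)} - 32 = 16 - 32 = -16$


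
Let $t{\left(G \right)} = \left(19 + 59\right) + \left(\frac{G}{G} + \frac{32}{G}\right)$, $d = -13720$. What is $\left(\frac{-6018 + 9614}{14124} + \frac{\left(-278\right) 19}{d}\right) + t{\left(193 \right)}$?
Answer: $\frac{373088076763}{4674973380} \approx 79.805$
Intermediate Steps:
$t{\left(G \right)} = 79 + \frac{32}{G}$ ($t{\left(G \right)} = 78 + \left(1 + \frac{32}{G}\right) = 79 + \frac{32}{G}$)
$\left(\frac{-6018 + 9614}{14124} + \frac{\left(-278\right) 19}{d}\right) + t{\left(193 \right)} = \left(\frac{-6018 + 9614}{14124} + \frac{\left(-278\right) 19}{-13720}\right) + \left(79 + \frac{32}{193}\right) = \left(3596 \cdot \frac{1}{14124} - - \frac{2641}{6860}\right) + \left(79 + 32 \cdot \frac{1}{193}\right) = \left(\frac{899}{3531} + \frac{2641}{6860}\right) + \left(79 + \frac{32}{193}\right) = \frac{15492511}{24222660} + \frac{15279}{193} = \frac{373088076763}{4674973380}$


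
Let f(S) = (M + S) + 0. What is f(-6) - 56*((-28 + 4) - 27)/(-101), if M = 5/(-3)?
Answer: -10891/303 ≈ -35.944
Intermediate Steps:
M = -5/3 (M = 5*(-⅓) = -5/3 ≈ -1.6667)
f(S) = -5/3 + S (f(S) = (-5/3 + S) + 0 = -5/3 + S)
f(-6) - 56*((-28 + 4) - 27)/(-101) = (-5/3 - 6) - 56*((-28 + 4) - 27)/(-101) = -23/3 - 56*(-24 - 27)*(-1)/101 = -23/3 - (-2856)*(-1)/101 = -23/3 - 56*51/101 = -23/3 - 2856/101 = -10891/303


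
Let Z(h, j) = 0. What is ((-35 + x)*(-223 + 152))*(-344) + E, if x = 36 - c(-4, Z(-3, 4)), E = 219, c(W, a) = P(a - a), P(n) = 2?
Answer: -24205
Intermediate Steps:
c(W, a) = 2
x = 34 (x = 36 - 1*2 = 36 - 2 = 34)
((-35 + x)*(-223 + 152))*(-344) + E = ((-35 + 34)*(-223 + 152))*(-344) + 219 = -1*(-71)*(-344) + 219 = 71*(-344) + 219 = -24424 + 219 = -24205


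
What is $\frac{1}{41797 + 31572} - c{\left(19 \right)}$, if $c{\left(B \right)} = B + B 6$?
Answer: $- \frac{9758076}{73369} \approx -133.0$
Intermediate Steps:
$c{\left(B \right)} = 7 B$ ($c{\left(B \right)} = B + 6 B = 7 B$)
$\frac{1}{41797 + 31572} - c{\left(19 \right)} = \frac{1}{41797 + 31572} - 7 \cdot 19 = \frac{1}{73369} - 133 = - \frac{9758076}{73369}$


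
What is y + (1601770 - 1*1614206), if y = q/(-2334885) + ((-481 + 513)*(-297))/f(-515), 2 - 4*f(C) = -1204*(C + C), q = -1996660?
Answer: -327329840833904/26323026513 ≈ -12435.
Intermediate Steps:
f(C) = ½ + 602*C (f(C) = ½ - (-301)*(C + C) = ½ - (-301)*2*C = ½ - (-602)*C = ½ + 602*C)
y = 23316881764/26323026513 (y = -1996660/(-2334885) + ((-481 + 513)*(-297))/(½ + 602*(-515)) = -1996660*(-1/2334885) + (32*(-297))/(½ - 310030) = 399332/466977 - 9504/(-620059/2) = 399332/466977 - 9504*(-2/620059) = 399332/466977 + 1728/56369 = 23316881764/26323026513 ≈ 0.88580)
y + (1601770 - 1*1614206) = 23316881764/26323026513 + (1601770 - 1*1614206) = 23316881764/26323026513 + (1601770 - 1614206) = 23316881764/26323026513 - 12436 = -327329840833904/26323026513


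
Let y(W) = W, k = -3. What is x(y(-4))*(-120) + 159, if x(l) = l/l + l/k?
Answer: -121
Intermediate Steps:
x(l) = 1 - l/3 (x(l) = l/l + l/(-3) = 1 + l*(-1/3) = 1 - l/3)
x(y(-4))*(-120) + 159 = (1 - 1/3*(-4))*(-120) + 159 = (1 + 4/3)*(-120) + 159 = (7/3)*(-120) + 159 = -280 + 159 = -121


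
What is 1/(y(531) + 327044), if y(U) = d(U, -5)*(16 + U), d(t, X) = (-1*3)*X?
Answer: 1/335249 ≈ 2.9829e-6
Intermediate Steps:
d(t, X) = -3*X
y(U) = 240 + 15*U (y(U) = (-3*(-5))*(16 + U) = 15*(16 + U) = 240 + 15*U)
1/(y(531) + 327044) = 1/((240 + 15*531) + 327044) = 1/((240 + 7965) + 327044) = 1/(8205 + 327044) = 1/335249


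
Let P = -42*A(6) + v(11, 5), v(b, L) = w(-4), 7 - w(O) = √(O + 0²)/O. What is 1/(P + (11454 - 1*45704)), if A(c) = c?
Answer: -137980/4759620101 - 2*I/4759620101 ≈ -2.899e-5 - 4.202e-10*I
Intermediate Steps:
w(O) = 7 - 1/√O (w(O) = 7 - √(O + 0²)/O = 7 - √(O + 0)/O = 7 - √O/O = 7 - 1/√O)
v(b, L) = 7 + I/2 (v(b, L) = 7 - 1/√(-4) = 7 - (-1)*I/2 = 7 + I/2)
P = -245 + I/2 (P = -42*6 + (7 + I/2) = -252 + (7 + I/2) = -245 + I/2 ≈ -245.0 + 0.5*I)
1/(P + (11454 - 1*45704)) = 1/((-245 + I/2) + (11454 - 1*45704)) = 1/((-245 + I/2) + (11454 - 45704)) = 1/((-245 + I/2) - 34250) = 1/(-34495 + I/2) = 4*(-34495 - I/2)/4759620101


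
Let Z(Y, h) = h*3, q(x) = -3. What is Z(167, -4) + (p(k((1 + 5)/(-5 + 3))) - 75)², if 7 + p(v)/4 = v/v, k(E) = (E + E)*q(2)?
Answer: 9789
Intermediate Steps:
Z(Y, h) = 3*h
k(E) = -6*E (k(E) = (E + E)*(-3) = (2*E)*(-3) = -6*E)
p(v) = -24 (p(v) = -28 + 4*(v/v) = -28 + 4*1 = -28 + 4 = -24)
Z(167, -4) + (p(k((1 + 5)/(-5 + 3))) - 75)² = 3*(-4) + (-24 - 75)² = -12 + (-99)² = -12 + 9801 = 9789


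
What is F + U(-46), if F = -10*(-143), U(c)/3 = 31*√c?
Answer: 1430 + 93*I*√46 ≈ 1430.0 + 630.76*I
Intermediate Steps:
U(c) = 93*√c (U(c) = 3*(31*√c) = 93*√c)
F = 1430
F + U(-46) = 1430 + 93*√(-46) = 1430 + 93*(I*√46) = 1430 + 93*I*√46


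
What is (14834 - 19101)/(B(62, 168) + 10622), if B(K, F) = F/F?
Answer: -4267/10623 ≈ -0.40168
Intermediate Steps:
B(K, F) = 1
(14834 - 19101)/(B(62, 168) + 10622) = (14834 - 19101)/(1 + 10622) = -4267/10623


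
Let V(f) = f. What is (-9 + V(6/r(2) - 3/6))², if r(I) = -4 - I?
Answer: 441/4 ≈ 110.25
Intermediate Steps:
(-9 + V(6/r(2) - 3/6))² = (-9 + (6/(-4 - 1*2) - 3/6))² = (-9 + (6/(-4 - 2) - 3*⅙))² = (-9 + (6/(-6) - ½))² = (-9 + (6*(-⅙) - ½))² = (-9 + (-1 - ½))² = (-9 - 3/2)² = (-21/2)² = 441/4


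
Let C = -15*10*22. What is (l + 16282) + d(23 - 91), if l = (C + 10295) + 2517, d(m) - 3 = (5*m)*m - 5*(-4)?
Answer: 48937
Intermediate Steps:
C = -3300 (C = -150*22 = -3300)
d(m) = 23 + 5*m**2 (d(m) = 3 + ((5*m)*m - 5*(-4)) = 3 + (5*m**2 + 20) = 3 + (20 + 5*m**2) = 23 + 5*m**2)
l = 9512 (l = (-3300 + 10295) + 2517 = 6995 + 2517 = 9512)
(l + 16282) + d(23 - 91) = (9512 + 16282) + (23 + 5*(23 - 91)**2) = 25794 + (23 + 5*(-68)**2) = 25794 + (23 + 5*4624) = 25794 + (23 + 23120) = 25794 + 23143 = 48937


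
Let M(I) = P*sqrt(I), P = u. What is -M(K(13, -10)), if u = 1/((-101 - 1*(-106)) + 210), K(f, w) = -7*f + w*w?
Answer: -3/215 ≈ -0.013953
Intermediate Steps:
K(f, w) = w**2 - 7*f (K(f, w) = -7*f + w**2 = w**2 - 7*f)
u = 1/215 (u = 1/((-101 + 106) + 210) = 1/(5 + 210) = 1/215 ≈ 0.0046512)
P = 1/215 ≈ 0.0046512
M(I) = sqrt(I)/215
-M(K(13, -10)) = -sqrt((-10)**2 - 7*13)/215 = -sqrt(100 - 91)/215 = -sqrt(9)/215 = -3/215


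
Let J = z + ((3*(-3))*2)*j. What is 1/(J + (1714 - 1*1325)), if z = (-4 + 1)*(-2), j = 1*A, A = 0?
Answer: 1/395 ≈ 0.0025316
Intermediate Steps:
j = 0 (j = 1*0 = 0)
z = 6 (z = -3*(-2) = 6)
J = 6 (J = 6 + ((3*(-3))*2)*0 = 6 - 9*2*0 = 6 - 18*0 = 6 + 0 = 6)
1/(J + (1714 - 1*1325)) = 1/(6 + (1714 - 1*1325)) = 1/(6 + (1714 - 1325)) = 1/(6 + 389) = 1/395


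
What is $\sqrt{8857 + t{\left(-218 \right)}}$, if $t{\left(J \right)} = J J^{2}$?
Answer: $5 i \sqrt{414055} \approx 3217.4 i$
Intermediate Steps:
$t{\left(J \right)} = J^{3}$
$\sqrt{8857 + t{\left(-218 \right)}} = \sqrt{8857 + \left(-218\right)^{3}} = \sqrt{8857 - 10360232} = \sqrt{-10351375} = 5 i \sqrt{414055}$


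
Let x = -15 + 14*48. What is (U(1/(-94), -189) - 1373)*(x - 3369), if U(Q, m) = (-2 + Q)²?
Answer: 8201160546/2209 ≈ 3.7126e+6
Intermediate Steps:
x = 657 (x = -15 + 672 = 657)
(U(1/(-94), -189) - 1373)*(x - 3369) = ((-2 + 1/(-94))² - 1373)*(657 - 3369) = ((-2 - 1/94)² - 1373)*(-2712) = ((-189/94)² - 1373)*(-2712) = (35721/8836 - 1373)*(-2712) = -12096107/8836*(-2712) = 8201160546/2209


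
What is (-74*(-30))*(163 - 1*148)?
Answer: 33300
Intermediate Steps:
(-74*(-30))*(163 - 1*148) = 2220*(163 - 148) = 2220*15 = 33300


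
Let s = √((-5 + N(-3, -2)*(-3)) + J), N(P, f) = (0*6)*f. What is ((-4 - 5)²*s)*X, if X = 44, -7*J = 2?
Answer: 3564*I*√259/7 ≈ 8193.9*I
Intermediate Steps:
J = -2/7 (J = -⅐*2 = -2/7 ≈ -0.28571)
N(P, f) = 0 (N(P, f) = 0*f = 0)
s = I*√259/7 (s = √((-5 + 0*(-3)) - 2/7) = √((-5 + 0) - 2/7) = √(-5 - 2/7) = √(-37/7) = I*√259/7 ≈ 2.2991*I)
((-4 - 5)²*s)*X = ((-4 - 5)²*(I*√259/7))*44 = ((-9)²*(I*√259/7))*44 = (81*(I*√259/7))*44 = (81*I*√259/7)*44 = 3564*I*√259/7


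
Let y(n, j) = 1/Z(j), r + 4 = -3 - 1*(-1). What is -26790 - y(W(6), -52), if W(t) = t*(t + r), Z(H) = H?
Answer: -1393079/52 ≈ -26790.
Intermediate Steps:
r = -6 (r = -4 + (-3 - 1*(-1)) = -4 + (-3 + 1) = -4 - 2 = -6)
W(t) = t*(-6 + t) (W(t) = t*(t - 6) = t*(-6 + t))
y(n, j) = 1/j
-26790 - y(W(6), -52) = -26790 - 1/(-52) = -26790 - 1*(-1/52) = -26790 + 1/52 = -1393079/52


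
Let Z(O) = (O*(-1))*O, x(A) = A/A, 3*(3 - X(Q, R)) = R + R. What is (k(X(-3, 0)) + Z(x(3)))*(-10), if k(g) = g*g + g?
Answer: -110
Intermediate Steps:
X(Q, R) = 3 - 2*R/3 (X(Q, R) = 3 - (R + R)/3 = 3 - 2*R/3)
x(A) = 1
Z(O) = -O² (Z(O) = (-O)*O = -O²)
k(g) = g + g² (k(g) = g² + g = g + g²)
(k(X(-3, 0)) + Z(x(3)))*(-10) = ((3 - ⅔*0)*(1 + (3 - ⅔*0)) - 1*1²)*(-10) = ((3 + 0)*(1 + (3 + 0)) - 1*1)*(-10) = (3*(1 + 3) - 1)*(-10) = (3*4 - 1)*(-10) = (12 - 1)*(-10) = 11*(-10) = -110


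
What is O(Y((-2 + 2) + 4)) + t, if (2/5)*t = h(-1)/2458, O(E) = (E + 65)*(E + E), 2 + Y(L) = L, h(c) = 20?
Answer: 329397/1229 ≈ 268.02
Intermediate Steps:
Y(L) = -2 + L
O(E) = 2*E*(65 + E) (O(E) = (65 + E)*(2*E) = 2*E*(65 + E))
t = 25/1229 (t = 5*(20/2458)/2 = 5*(20*(1/2458))/2 = (5/2)*(10/1229) = 25/1229 ≈ 0.020342)
O(Y((-2 + 2) + 4)) + t = 2*(-2 + ((-2 + 2) + 4))*(65 + (-2 + ((-2 + 2) + 4))) + 25/1229 = 2*(-2 + (0 + 4))*(65 + (-2 + (0 + 4))) + 25/1229 = 2*(-2 + 4)*(65 + (-2 + 4)) + 25/1229 = 2*2*(65 + 2) + 25/1229 = 2*2*67 + 25/1229 = 268 + 25/1229 = 329397/1229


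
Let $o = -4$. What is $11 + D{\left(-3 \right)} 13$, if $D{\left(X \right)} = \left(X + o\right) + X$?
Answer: $-119$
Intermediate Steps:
$D{\left(X \right)} = -4 + 2 X$ ($D{\left(X \right)} = \left(X - 4\right) + X = \left(-4 + X\right) + X = -4 + 2 X$)
$11 + D{\left(-3 \right)} 13 = 11 + \left(-4 + 2 \left(-3\right)\right) 13 = 11 + \left(-4 - 6\right) 13 = 11 - 130 = -119$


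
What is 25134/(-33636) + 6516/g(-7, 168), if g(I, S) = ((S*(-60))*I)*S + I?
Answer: -49620183101/66453933238 ≈ -0.74669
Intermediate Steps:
g(I, S) = I - 60*I*S² (g(I, S) = ((-60*S)*I)*S + I = (-60*I*S)*S + I = -60*I*S² + I = I - 60*I*S²)
25134/(-33636) + 6516/g(-7, 168) = 25134/(-33636) + 6516/((-7*(1 - 60*168²))) = 25134*(-1/33636) + 6516/((-7*(1 - 60*28224))) = -4189/5606 + 6516/((-7*(1 - 1693440))) = -4189/5606 + 6516/((-7*(-1693439))) = -4189/5606 + 6516/11854073 = -49620183101/66453933238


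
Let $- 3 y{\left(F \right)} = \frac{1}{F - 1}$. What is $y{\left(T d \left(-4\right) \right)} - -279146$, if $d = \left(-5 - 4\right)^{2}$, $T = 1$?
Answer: $\frac{272167351}{975} \approx 2.7915 \cdot 10^{5}$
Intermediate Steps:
$d = 81$ ($d = \left(-9\right)^{2} = 81$)
$y{\left(F \right)} = - \frac{1}{3 \left(-1 + F\right)}$ ($y{\left(F \right)} = - \frac{1}{3 \left(F - 1\right)} = - \frac{1}{3 \left(-1 + F\right)}$)
$y{\left(T d \left(-4\right) \right)} - -279146 = - \frac{1}{-3 + 3 \cdot 1 \cdot 81 \left(-4\right)} - -279146 = - \frac{1}{-3 + 3 \cdot 81 \left(-4\right)} + 279146 = - \frac{1}{-3 + 3 \left(-324\right)} + 279146 = - \frac{1}{-3 - 972} + 279146 = - \frac{1}{-975} + 279146 = \left(-1\right) \left(- \frac{1}{975}\right) + 279146 = \frac{1}{975} + 279146 = \frac{272167351}{975}$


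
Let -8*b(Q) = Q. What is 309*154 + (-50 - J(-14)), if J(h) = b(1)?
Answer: 380289/8 ≈ 47536.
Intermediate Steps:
b(Q) = -Q/8
J(h) = -⅛ (J(h) = -⅛*1 = -⅛)
309*154 + (-50 - J(-14)) = 309*154 + (-50 - 1*(-⅛)) = 47586 + (-50 + ⅛) = 47586 - 399/8 = 380289/8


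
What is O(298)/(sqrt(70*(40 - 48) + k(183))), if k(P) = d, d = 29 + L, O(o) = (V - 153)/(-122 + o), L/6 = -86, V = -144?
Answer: 9*I*sqrt(1047)/5584 ≈ 0.052152*I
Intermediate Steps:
L = -516 (L = 6*(-86) = -516)
O(o) = -297/(-122 + o) (O(o) = (-144 - 153)/(-122 + o) = -297/(-122 + o))
d = -487 (d = 29 - 516 = -487)
k(P) = -487
O(298)/(sqrt(70*(40 - 48) + k(183))) = (-297/(-122 + 298))/(sqrt(70*(40 - 48) - 487)) = (-297/176)/(sqrt(70*(-8) - 487)) = (-297*1/176)/(sqrt(-560 - 487)) = -27*(-I*sqrt(1047)/1047)/16 = -(-9)*I*sqrt(1047)/5584 = 9*I*sqrt(1047)/5584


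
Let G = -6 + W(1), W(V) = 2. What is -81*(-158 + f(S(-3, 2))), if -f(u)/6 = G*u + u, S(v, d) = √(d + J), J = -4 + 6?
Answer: 9882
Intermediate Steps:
J = 2
S(v, d) = √(2 + d) (S(v, d) = √(d + 2) = √(2 + d))
G = -4 (G = -6 + 2 = -4)
f(u) = 18*u (f(u) = -6*(-4*u + u) = -(-18)*u = 18*u)
-81*(-158 + f(S(-3, 2))) = -81*(-158 + 18*√(2 + 2)) = -81*(-158 + 18*√4) = -81*(-158 + 18*2) = -81*(-158 + 36) = -81*(-122) = 9882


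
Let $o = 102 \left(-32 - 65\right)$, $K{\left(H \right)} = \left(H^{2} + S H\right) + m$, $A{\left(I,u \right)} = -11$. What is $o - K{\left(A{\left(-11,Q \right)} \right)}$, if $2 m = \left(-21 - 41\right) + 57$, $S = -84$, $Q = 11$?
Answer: $- \frac{21873}{2} \approx -10937.0$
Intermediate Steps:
$m = - \frac{5}{2}$ ($m = \frac{\left(-21 - 41\right) + 57}{2} = \frac{-62 + 57}{2} = \frac{1}{2} \left(-5\right) = - \frac{5}{2} \approx -2.5$)
$K{\left(H \right)} = - \frac{5}{2} + H^{2} - 84 H$ ($K{\left(H \right)} = \left(H^{2} - 84 H\right) - \frac{5}{2} = - \frac{5}{2} + H^{2} - 84 H$)
$o = -9894$ ($o = 102 \left(-97\right) = -9894$)
$o - K{\left(A{\left(-11,Q \right)} \right)} = -9894 - \left(- \frac{5}{2} + \left(-11\right)^{2} - -924\right) = -9894 - \left(- \frac{5}{2} + 121 + 924\right) = -9894 - \frac{2085}{2} = - \frac{21873}{2}$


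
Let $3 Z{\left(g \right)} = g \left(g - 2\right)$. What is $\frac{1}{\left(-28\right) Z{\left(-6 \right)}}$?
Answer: $- \frac{1}{448} \approx -0.0022321$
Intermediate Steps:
$Z{\left(g \right)} = \frac{g \left(-2 + g\right)}{3}$ ($Z{\left(g \right)} = \frac{g \left(g - 2\right)}{3} = \frac{g \left(-2 + g\right)}{3}$)
$\frac{1}{\left(-28\right) Z{\left(-6 \right)}} = \frac{1}{\left(-28\right) \frac{1}{3} \left(-6\right) \left(-2 - 6\right)} = \frac{1}{\left(-28\right) \frac{1}{3} \left(-6\right) \left(-8\right)} = \frac{1}{\left(-28\right) 16} = \frac{1}{-448} = - \frac{1}{448}$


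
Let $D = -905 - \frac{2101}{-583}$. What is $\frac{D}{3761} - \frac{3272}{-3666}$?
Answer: $\frac{238539046}{365377389} \approx 0.65286$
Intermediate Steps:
$D = - \frac{47774}{53}$ ($D = -905 - 2101 \left(- \frac{1}{583}\right) = -905 - - \frac{191}{53} = -905 + \frac{191}{53} = - \frac{47774}{53} \approx -901.4$)
$\frac{D}{3761} - \frac{3272}{-3666} = - \frac{47774}{53 \cdot 3761} - \frac{3272}{-3666} = \left(- \frac{47774}{53}\right) \frac{1}{3761} - - \frac{1636}{1833} = - \frac{47774}{199333} + \frac{1636}{1833} = \frac{238539046}{365377389}$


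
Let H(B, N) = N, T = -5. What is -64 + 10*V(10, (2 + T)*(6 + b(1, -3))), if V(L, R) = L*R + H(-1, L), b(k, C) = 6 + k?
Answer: -3864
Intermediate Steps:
V(L, R) = L + L*R (V(L, R) = L*R + L = L + L*R)
-64 + 10*V(10, (2 + T)*(6 + b(1, -3))) = -64 + 10*(10*(1 + (2 - 5)*(6 + (6 + 1)))) = -64 + 10*(10*(1 - 3*(6 + 7))) = -64 + 10*(10*(1 - 3*13)) = -64 + 10*(10*(1 - 39)) = -64 + 10*(10*(-38)) = -64 + 10*(-380) = -64 - 3800 = -3864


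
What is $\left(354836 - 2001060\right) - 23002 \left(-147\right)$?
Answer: $1735070$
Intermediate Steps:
$\left(354836 - 2001060\right) - 23002 \left(-147\right) = \left(354836 - 2001060\right) - -3381294 = -1646224 + 3381294 = 1735070$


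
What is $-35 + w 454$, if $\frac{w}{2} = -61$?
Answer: $-55423$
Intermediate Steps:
$w = -122$ ($w = 2 \left(-61\right) = -122$)
$-35 + w 454 = -35 - 55388 = -55423$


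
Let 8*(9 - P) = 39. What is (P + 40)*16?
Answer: 706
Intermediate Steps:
P = 33/8 (P = 9 - ⅛*39 = 9 - 39/8 = 33/8 ≈ 4.1250)
(P + 40)*16 = (33/8 + 40)*16 = (353/8)*16 = 706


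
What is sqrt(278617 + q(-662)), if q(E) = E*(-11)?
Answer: sqrt(285899) ≈ 534.70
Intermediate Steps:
q(E) = -11*E
sqrt(278617 + q(-662)) = sqrt(278617 - 11*(-662)) = sqrt(278617 + 7282) = sqrt(285899)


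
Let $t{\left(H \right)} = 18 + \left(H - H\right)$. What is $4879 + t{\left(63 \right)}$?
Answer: $4897$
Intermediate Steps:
$t{\left(H \right)} = 18$ ($t{\left(H \right)} = 18 + 0 = 18$)
$4879 + t{\left(63 \right)} = 4879 + 18 = 4897$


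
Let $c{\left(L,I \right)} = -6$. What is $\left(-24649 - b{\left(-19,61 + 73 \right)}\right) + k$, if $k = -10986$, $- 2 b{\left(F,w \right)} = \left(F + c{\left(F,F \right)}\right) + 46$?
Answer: $- \frac{71249}{2} \approx -35625.0$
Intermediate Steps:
$b{\left(F,w \right)} = -20 - \frac{F}{2}$ ($b{\left(F,w \right)} = - \frac{\left(F - 6\right) + 46}{2} = - \frac{\left(-6 + F\right) + 46}{2} = - \frac{40 + F}{2} = -20 - \frac{F}{2}$)
$\left(-24649 - b{\left(-19,61 + 73 \right)}\right) + k = \left(-24649 - \left(-20 - - \frac{19}{2}\right)\right) - 10986 = \left(-24649 - \left(-20 + \frac{19}{2}\right)\right) - 10986 = \left(-24649 - - \frac{21}{2}\right) - 10986 = \left(-24649 + \frac{21}{2}\right) - 10986 = - \frac{49277}{2} - 10986 = - \frac{71249}{2}$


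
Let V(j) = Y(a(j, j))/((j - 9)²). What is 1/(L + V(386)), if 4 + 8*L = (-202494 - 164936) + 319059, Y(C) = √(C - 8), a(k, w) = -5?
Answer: -601357890159000/3636335992055203189 - 699712*I*√13/3636335992055203189 ≈ -0.00016537 - 6.9379e-13*I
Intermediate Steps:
Y(C) = √(-8 + C)
V(j) = I*√13/(-9 + j)² (V(j) = √(-8 - 5)/((j - 9)²) = √(-13)/((-9 + j)²) = (I*√13)/(-9 + j)² = I*√13/(-9 + j)²)
L = -48375/8 (L = -½ + ((-202494 - 164936) + 319059)/8 = -½ + (-367430 + 319059)/8 = -½ + (⅛)*(-48371) = -½ - 48371/8 = -48375/8 ≈ -6046.9)
1/(L + V(386)) = 1/(-48375/8 + I*√13/(-9 + 386)²) = 1/(-48375/8 + I*√13/377²) = 1/(-48375/8 + I*√13*(1/142129)) = 1/(-48375/8 + I*√13/142129)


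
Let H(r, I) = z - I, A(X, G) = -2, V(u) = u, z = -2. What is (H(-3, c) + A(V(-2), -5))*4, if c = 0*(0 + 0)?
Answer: -16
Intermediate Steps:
c = 0 (c = 0*0 = 0)
H(r, I) = -2 - I
(H(-3, c) + A(V(-2), -5))*4 = ((-2 - 1*0) - 2)*4 = ((-2 + 0) - 2)*4 = (-2 - 2)*4 = -4*4 = -16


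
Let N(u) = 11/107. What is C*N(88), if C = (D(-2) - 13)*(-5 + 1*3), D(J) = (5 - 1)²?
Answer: -66/107 ≈ -0.61682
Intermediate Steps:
N(u) = 11/107 (N(u) = 11*(1/107) = 11/107)
D(J) = 16 (D(J) = 4² = 16)
C = -6 (C = (16 - 13)*(-5 + 1*3) = 3*(-5 + 3) = 3*(-2) = -6)
C*N(88) = -6*11/107 = -66/107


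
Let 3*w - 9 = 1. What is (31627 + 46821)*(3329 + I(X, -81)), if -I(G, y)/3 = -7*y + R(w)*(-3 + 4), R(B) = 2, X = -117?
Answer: 127242656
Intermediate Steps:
w = 10/3 (w = 3 + (⅓)*1 = 3 + ⅓ = 10/3 ≈ 3.3333)
I(G, y) = -6 + 21*y (I(G, y) = -3*(-7*y + 2*(-3 + 4)) = -3*(-7*y + 2*1) = -3*(-7*y + 2) = -3*(2 - 7*y) = -6 + 21*y)
(31627 + 46821)*(3329 + I(X, -81)) = (31627 + 46821)*(3329 + (-6 + 21*(-81))) = 78448*(3329 + (-6 - 1701)) = 78448*(3329 - 1707) = 78448*1622 = 127242656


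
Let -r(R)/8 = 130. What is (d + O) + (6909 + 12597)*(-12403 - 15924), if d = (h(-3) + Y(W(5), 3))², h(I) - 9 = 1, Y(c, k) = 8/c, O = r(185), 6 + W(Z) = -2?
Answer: -552547421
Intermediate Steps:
W(Z) = -8 (W(Z) = -6 - 2 = -8)
r(R) = -1040 (r(R) = -8*130 = -1040)
O = -1040
h(I) = 10 (h(I) = 9 + 1 = 10)
d = 81 (d = (10 + 8/(-8))² = (10 + 8*(-⅛))² = (10 - 1)² = 9² = 81)
(d + O) + (6909 + 12597)*(-12403 - 15924) = (81 - 1040) + (6909 + 12597)*(-12403 - 15924) = -959 + 19506*(-28327) = -959 - 552546462 = -552547421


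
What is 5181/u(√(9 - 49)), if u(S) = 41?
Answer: 5181/41 ≈ 126.37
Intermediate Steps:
5181/u(√(9 - 49)) = 5181/41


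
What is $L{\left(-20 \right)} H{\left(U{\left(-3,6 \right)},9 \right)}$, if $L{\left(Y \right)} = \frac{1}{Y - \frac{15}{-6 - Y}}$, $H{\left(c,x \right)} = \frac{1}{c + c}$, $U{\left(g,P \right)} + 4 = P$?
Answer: $- \frac{7}{590} \approx -0.011864$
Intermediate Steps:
$U{\left(g,P \right)} = -4 + P$
$H{\left(c,x \right)} = \frac{1}{2 c}$
$L{\left(-20 \right)} H{\left(U{\left(-3,6 \right)},9 \right)} = \frac{6 - 20}{15 + \left(-20\right)^{2} + 6 \left(-20\right)} \frac{1}{2 \left(-4 + 6\right)} = \frac{1}{15 + 400 - 120} \left(-14\right) \frac{1}{2 \cdot 2} = \frac{1}{295} \left(-14\right) \frac{1}{2} \cdot \frac{1}{2} = \frac{1}{295} \left(-14\right) \frac{1}{4} = \left(- \frac{14}{295}\right) \frac{1}{4} = - \frac{7}{590}$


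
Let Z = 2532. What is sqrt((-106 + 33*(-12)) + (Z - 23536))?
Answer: I*sqrt(21506) ≈ 146.65*I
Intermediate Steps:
sqrt((-106 + 33*(-12)) + (Z - 23536)) = sqrt((-106 + 33*(-12)) + (2532 - 23536)) = sqrt((-106 - 396) - 21004) = sqrt(-502 - 21004) = sqrt(-21506) = I*sqrt(21506)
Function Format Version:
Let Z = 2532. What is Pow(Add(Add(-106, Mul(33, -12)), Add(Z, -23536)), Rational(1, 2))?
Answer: Mul(I, Pow(21506, Rational(1, 2))) ≈ Mul(146.65, I)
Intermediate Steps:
Pow(Add(Add(-106, Mul(33, -12)), Add(Z, -23536)), Rational(1, 2)) = Pow(Add(Add(-106, Mul(33, -12)), Add(2532, -23536)), Rational(1, 2)) = Pow(Add(Add(-106, -396), -21004), Rational(1, 2)) = Pow(Add(-502, -21004), Rational(1, 2)) = Pow(-21506, Rational(1, 2)) = Mul(I, Pow(21506, Rational(1, 2)))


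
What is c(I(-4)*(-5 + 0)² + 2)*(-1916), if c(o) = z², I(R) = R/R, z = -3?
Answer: -17244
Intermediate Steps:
I(R) = 1
c(o) = 9 (c(o) = (-3)² = 9)
c(I(-4)*(-5 + 0)² + 2)*(-1916) = 9*(-1916) = -17244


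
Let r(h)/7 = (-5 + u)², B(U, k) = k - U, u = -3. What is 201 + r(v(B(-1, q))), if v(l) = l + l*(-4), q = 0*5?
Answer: 649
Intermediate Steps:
q = 0
v(l) = -3*l (v(l) = l - 4*l = -3*l)
r(h) = 448 (r(h) = 7*(-5 - 3)² = 7*(-8)² = 7*64 = 448)
201 + r(v(B(-1, q))) = 201 + 448 = 649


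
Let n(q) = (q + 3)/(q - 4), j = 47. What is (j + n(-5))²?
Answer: 180625/81 ≈ 2229.9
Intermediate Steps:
n(q) = (3 + q)/(-4 + q)
(j + n(-5))² = (47 + (3 - 5)/(-4 - 5))² = (47 - 2/(-9))² = (47 - ⅑*(-2))² = (47 + 2/9)² = (425/9)² = 180625/81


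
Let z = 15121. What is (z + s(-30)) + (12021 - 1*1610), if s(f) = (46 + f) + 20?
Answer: 25568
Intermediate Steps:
s(f) = 66 + f
(z + s(-30)) + (12021 - 1*1610) = (15121 + (66 - 30)) + (12021 - 1*1610) = (15121 + 36) + (12021 - 1610) = 15157 + 10411 = 25568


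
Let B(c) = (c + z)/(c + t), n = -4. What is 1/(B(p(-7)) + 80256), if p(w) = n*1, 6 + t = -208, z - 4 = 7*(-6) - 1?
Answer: 218/17495851 ≈ 1.2460e-5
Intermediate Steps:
z = -39 (z = 4 + (7*(-6) - 1) = 4 + (-42 - 1) = 4 - 43 = -39)
t = -214 (t = -6 - 208 = -214)
p(w) = -4 (p(w) = -4*1 = -4)
B(c) = (-39 + c)/(-214 + c) (B(c) = (c - 39)/(c - 214) = (-39 + c)/(-214 + c))
1/(B(p(-7)) + 80256) = 1/((-39 - 4)/(-214 - 4) + 80256) = 1/(-43/(-218) + 80256) = 1/(-1/218*(-43) + 80256) = 1/(43/218 + 80256) = 1/(17495851/218) = 218/17495851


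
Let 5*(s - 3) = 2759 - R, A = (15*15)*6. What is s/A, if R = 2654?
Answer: 4/225 ≈ 0.017778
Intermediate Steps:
A = 1350 (A = 225*6 = 1350)
s = 24 (s = 3 + (2759 - 1*2654)/5 = 3 + (2759 - 2654)/5 = 3 + (⅕)*105 = 3 + 21 = 24)
s/A = 24/1350 = 24*(1/1350) = 4/225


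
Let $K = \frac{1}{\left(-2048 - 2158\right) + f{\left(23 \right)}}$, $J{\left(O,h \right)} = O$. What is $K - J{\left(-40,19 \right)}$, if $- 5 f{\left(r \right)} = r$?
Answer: $\frac{842115}{21053} \approx 40.0$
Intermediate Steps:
$f{\left(r \right)} = - \frac{r}{5}$
$K = - \frac{5}{21053}$ ($K = \frac{1}{\left(-2048 - 2158\right) - \frac{23}{5}} = \frac{1}{-4206 - \frac{23}{5}} = \frac{1}{- \frac{21053}{5}} = - \frac{5}{21053} \approx -0.0002375$)
$K - J{\left(-40,19 \right)} = - \frac{5}{21053} - -40 = - \frac{5}{21053} + 40 = \frac{842115}{21053}$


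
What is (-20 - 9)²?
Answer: 841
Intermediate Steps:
(-20 - 9)² = (-29)² = 841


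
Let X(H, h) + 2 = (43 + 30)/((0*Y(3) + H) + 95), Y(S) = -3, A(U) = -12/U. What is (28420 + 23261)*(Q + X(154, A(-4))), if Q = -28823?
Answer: -123644242904/83 ≈ -1.4897e+9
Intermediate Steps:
X(H, h) = -2 + 73/(95 + H) (X(H, h) = -2 + (43 + 30)/((0*(-3) + H) + 95) = -2 + 73/((0 + H) + 95) = -2 + 73/(H + 95) = -2 + 73/(95 + H))
(28420 + 23261)*(Q + X(154, A(-4))) = (28420 + 23261)*(-28823 + (-117 - 2*154)/(95 + 154)) = 51681*(-28823 + (-117 - 308)/249) = 51681*(-28823 + (1/249)*(-425)) = 51681*(-28823 - 425/249) = 51681*(-7177352/249) = -123644242904/83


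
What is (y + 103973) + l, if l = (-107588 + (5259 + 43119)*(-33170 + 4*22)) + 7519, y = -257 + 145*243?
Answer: -1600402114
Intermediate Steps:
y = 34978 (y = -257 + 35235 = 34978)
l = -1600541065 (l = (-107588 + 48378*(-33170 + 88)) + 7519 = (-107588 + 48378*(-33082)) + 7519 = (-107588 - 1600440996) + 7519 = -1600548584 + 7519 = -1600541065)
(y + 103973) + l = (34978 + 103973) - 1600541065 = 138951 - 1600541065 = -1600402114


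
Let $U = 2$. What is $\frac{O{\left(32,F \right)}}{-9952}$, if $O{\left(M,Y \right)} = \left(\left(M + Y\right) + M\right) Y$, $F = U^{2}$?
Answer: $- \frac{17}{622} \approx -0.027331$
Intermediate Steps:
$F = 4$ ($F = 2^{2} = 4$)
$O{\left(M,Y \right)} = Y \left(Y + 2 M\right)$ ($O{\left(M,Y \right)} = \left(Y + 2 M\right) Y = Y \left(Y + 2 M\right)$)
$\frac{O{\left(32,F \right)}}{-9952} = \frac{4 \left(4 + 2 \cdot 32\right)}{-9952} = 4 \left(4 + 64\right) \left(- \frac{1}{9952}\right) = 4 \cdot 68 \left(- \frac{1}{9952}\right) = 272 \left(- \frac{1}{9952}\right) = - \frac{17}{622}$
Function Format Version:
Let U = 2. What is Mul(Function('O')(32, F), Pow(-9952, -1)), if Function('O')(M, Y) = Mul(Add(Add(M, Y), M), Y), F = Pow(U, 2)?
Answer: Rational(-17, 622) ≈ -0.027331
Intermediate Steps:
F = 4 (F = Pow(2, 2) = 4)
Function('O')(M, Y) = Mul(Y, Add(Y, Mul(2, M))) (Function('O')(M, Y) = Mul(Add(Y, Mul(2, M)), Y) = Mul(Y, Add(Y, Mul(2, M))))
Mul(Function('O')(32, F), Pow(-9952, -1)) = Mul(Mul(4, Add(4, Mul(2, 32))), Pow(-9952, -1)) = Mul(Mul(4, Add(4, 64)), Rational(-1, 9952)) = Mul(Mul(4, 68), Rational(-1, 9952)) = Mul(272, Rational(-1, 9952)) = Rational(-17, 622)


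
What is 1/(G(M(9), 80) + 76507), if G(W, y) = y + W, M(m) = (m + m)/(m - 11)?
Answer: 1/76578 ≈ 1.3059e-5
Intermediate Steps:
M(m) = 2*m/(-11 + m) (M(m) = (2*m)/(-11 + m) = 2*m/(-11 + m))
G(W, y) = W + y
1/(G(M(9), 80) + 76507) = 1/((2*9/(-11 + 9) + 80) + 76507) = 1/((2*9/(-2) + 80) + 76507) = 1/((2*9*(-½) + 80) + 76507) = 1/((-9 + 80) + 76507) = 1/(71 + 76507) = 1/76578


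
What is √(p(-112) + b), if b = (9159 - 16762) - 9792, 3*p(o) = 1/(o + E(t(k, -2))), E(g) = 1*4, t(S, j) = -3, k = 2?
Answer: 13*I*√33349/18 ≈ 131.89*I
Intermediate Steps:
E(g) = 4
p(o) = 1/(3*(4 + o)) (p(o) = 1/(3*(o + 4)) = 1/(3*(4 + o)))
b = -17395 (b = -7603 - 9792 = -17395)
√(p(-112) + b) = √(1/(3*(4 - 112)) - 17395) = √((⅓)/(-108) - 17395) = √((⅓)*(-1/108) - 17395) = √(-1/324 - 17395) = √(-5635981/324) = 13*I*√33349/18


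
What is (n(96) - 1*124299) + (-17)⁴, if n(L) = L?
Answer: -40682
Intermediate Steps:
(n(96) - 1*124299) + (-17)⁴ = (96 - 1*124299) + (-17)⁴ = (96 - 124299) + 83521 = -124203 + 83521 = -40682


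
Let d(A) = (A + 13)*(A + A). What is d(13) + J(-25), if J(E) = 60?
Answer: 736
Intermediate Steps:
d(A) = 2*A*(13 + A) (d(A) = (13 + A)*(2*A) = 2*A*(13 + A))
d(13) + J(-25) = 2*13*(13 + 13) + 60 = 2*13*26 + 60 = 676 + 60 = 736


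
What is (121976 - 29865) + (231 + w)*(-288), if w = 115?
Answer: -7537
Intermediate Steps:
(121976 - 29865) + (231 + w)*(-288) = (121976 - 29865) + (231 + 115)*(-288) = 92111 + 346*(-288) = 92111 - 99648 = -7537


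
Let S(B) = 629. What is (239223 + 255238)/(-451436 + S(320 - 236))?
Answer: -494461/450807 ≈ -1.0968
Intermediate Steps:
(239223 + 255238)/(-451436 + S(320 - 236)) = (239223 + 255238)/(-451436 + 629) = 494461/(-450807) = 494461*(-1/450807) = -494461/450807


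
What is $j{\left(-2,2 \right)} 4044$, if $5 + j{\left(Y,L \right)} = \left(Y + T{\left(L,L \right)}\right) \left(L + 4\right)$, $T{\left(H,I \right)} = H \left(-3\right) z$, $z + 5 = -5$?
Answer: $1387092$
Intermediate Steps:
$z = -10$ ($z = -5 - 5 = -10$)
$T{\left(H,I \right)} = 30 H$ ($T{\left(H,I \right)} = H \left(-3\right) \left(-10\right) = - 3 H \left(-10\right) = 30 H$)
$j{\left(Y,L \right)} = -5 + \left(4 + L\right) \left(Y + 30 L\right)$ ($j{\left(Y,L \right)} = -5 + \left(Y + 30 L\right) \left(L + 4\right) = -5 + \left(Y + 30 L\right) \left(4 + L\right) = -5 + \left(4 + L\right) \left(Y + 30 L\right)$)
$j{\left(-2,2 \right)} 4044 = \left(-5 + 4 \left(-2\right) + 30 \cdot 2^{2} + 120 \cdot 2 + 2 \left(-2\right)\right) 4044 = \left(-5 - 8 + 30 \cdot 4 + 240 - 4\right) 4044 = \left(-5 - 8 + 120 + 240 - 4\right) 4044 = 343 \cdot 4044 = 1387092$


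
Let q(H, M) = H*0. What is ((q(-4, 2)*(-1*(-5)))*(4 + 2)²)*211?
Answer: 0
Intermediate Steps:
q(H, M) = 0
((q(-4, 2)*(-1*(-5)))*(4 + 2)²)*211 = ((0*(-1*(-5)))*(4 + 2)²)*211 = ((0*5)*6²)*211 = (0*36)*211 = 0*211 = 0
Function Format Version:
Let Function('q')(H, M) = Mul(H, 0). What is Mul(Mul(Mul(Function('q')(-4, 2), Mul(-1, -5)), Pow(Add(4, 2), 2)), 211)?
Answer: 0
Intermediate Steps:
Function('q')(H, M) = 0
Mul(Mul(Mul(Function('q')(-4, 2), Mul(-1, -5)), Pow(Add(4, 2), 2)), 211) = Mul(Mul(Mul(0, Mul(-1, -5)), Pow(Add(4, 2), 2)), 211) = Mul(Mul(Mul(0, 5), Pow(6, 2)), 211) = Mul(Mul(0, 36), 211) = Mul(0, 211) = 0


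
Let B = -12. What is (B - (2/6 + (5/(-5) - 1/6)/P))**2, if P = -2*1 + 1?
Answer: 729/4 ≈ 182.25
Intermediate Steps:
P = -1 (P = -2 + 1 = -1)
(B - (2/6 + (5/(-5) - 1/6)/P))**2 = (-12 - (2/6 + (5/(-5) - 1/6)/(-1)))**2 = (-12 - (2*(1/6) + (5*(-1/5) - 1*1/6)*(-1)))**2 = (-12 - (1/3 + (-1 - 1/6)*(-1)))**2 = (-12 - (1/3 - 7/6*(-1)))**2 = (-12 - (1/3 + 7/6))**2 = (-12 - 1*3/2)**2 = (-12 - 3/2)**2 = (-27/2)**2 = 729/4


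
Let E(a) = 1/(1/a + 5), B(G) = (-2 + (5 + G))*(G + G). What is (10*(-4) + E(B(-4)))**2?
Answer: 2663424/1681 ≈ 1584.4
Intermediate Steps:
B(G) = 2*G*(3 + G) (B(G) = (3 + G)*(2*G) = 2*G*(3 + G))
E(a) = 1/(5 + 1/a)
(10*(-4) + E(B(-4)))**2 = (10*(-4) + (2*(-4)*(3 - 4))/(1 + 5*(2*(-4)*(3 - 4))))**2 = (-40 + (2*(-4)*(-1))/(1 + 5*(2*(-4)*(-1))))**2 = (-40 + 8/(1 + 5*8))**2 = (-40 + 8/(1 + 40))**2 = (-40 + 8/41)**2 = (-1632/41)**2 = 2663424/1681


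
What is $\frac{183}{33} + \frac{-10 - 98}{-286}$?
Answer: $\frac{77}{13} \approx 5.9231$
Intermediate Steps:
$\frac{183}{33} + \frac{-10 - 98}{-286} = 183 \cdot \frac{1}{33} + \left(-10 - 98\right) \left(- \frac{1}{286}\right) = \frac{61}{11} - - \frac{54}{143} = \frac{61}{11} + \frac{54}{143} = \frac{77}{13}$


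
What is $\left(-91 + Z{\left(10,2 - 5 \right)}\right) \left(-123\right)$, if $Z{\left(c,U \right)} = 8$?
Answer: $10209$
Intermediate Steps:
$\left(-91 + Z{\left(10,2 - 5 \right)}\right) \left(-123\right) = \left(-91 + 8\right) \left(-123\right) = \left(-83\right) \left(-123\right) = 10209$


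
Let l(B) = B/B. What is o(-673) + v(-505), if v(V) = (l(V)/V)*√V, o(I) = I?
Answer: -673 - I*√505/505 ≈ -673.0 - 0.044499*I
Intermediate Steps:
l(B) = 1
v(V) = V^(-½) (v(V) = (1/V)*√V = √V/V = V^(-½))
o(-673) + v(-505) = -673 + (-505)^(-½) = -673 - I*√505/505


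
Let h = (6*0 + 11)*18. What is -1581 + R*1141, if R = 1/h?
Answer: -311897/198 ≈ -1575.2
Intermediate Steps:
h = 198 (h = (0 + 11)*18 = 11*18 = 198)
R = 1/198 ≈ 0.0050505
-1581 + R*1141 = -1581 + (1/198)*1141 = -1581 + 1141/198 = -311897/198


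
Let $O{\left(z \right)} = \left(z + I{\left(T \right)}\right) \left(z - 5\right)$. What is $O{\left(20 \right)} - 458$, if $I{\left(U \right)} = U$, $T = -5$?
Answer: $-233$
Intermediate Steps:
$O{\left(z \right)} = \left(-5 + z\right)^{2}$ ($O{\left(z \right)} = \left(z - 5\right) \left(z - 5\right) = \left(-5 + z\right) \left(-5 + z\right) = \left(-5 + z\right)^{2}$)
$O{\left(20 \right)} - 458 = \left(25 + 20^{2} - 200\right) - 458 = \left(25 + 400 - 200\right) - 458 = 225 - 458 = -233$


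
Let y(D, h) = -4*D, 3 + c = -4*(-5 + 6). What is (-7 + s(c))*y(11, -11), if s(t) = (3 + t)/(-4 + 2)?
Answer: 220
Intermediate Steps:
c = -7 (c = -3 - 4*(-5 + 6) = -3 - 4*1 = -3 - 4 = -7)
s(t) = -3/2 - t/2 (s(t) = (3 + t)/(-2) = (3 + t)*(-½) = -3/2 - t/2)
(-7 + s(c))*y(11, -11) = (-7 + (-3/2 - ½*(-7)))*(-4*11) = (-7 + (-3/2 + 7/2))*(-44) = (-7 + 2)*(-44) = -5*(-44) = 220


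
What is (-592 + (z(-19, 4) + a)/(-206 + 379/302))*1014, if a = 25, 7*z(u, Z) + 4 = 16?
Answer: -86626839988/144277 ≈ -6.0042e+5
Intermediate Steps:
z(u, Z) = 12/7 (z(u, Z) = -4/7 + (⅐)*16 = -4/7 + 16/7 = 12/7)
(-592 + (z(-19, 4) + a)/(-206 + 379/302))*1014 = (-592 + (12/7 + 25)/(-206 + 379/302))*1014 = (-592 + 187/(7*(-206 + 379*(1/302))))*1014 = (-592 + 187/(7*(-206 + 379/302)))*1014 = (-592 + 187/(7*(-61833/302)))*1014 = (-592 + (187/7)*(-302/61833))*1014 = (-592 - 56474/432831)*1014 = -256292426/432831*1014 = -86626839988/144277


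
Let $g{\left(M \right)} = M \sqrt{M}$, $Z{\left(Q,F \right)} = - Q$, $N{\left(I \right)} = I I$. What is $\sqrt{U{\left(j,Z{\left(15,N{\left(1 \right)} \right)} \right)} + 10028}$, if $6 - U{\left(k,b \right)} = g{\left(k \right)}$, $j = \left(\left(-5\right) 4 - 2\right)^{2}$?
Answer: $i \sqrt{614} \approx 24.779 i$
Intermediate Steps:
$j = 484$ ($j = \left(-20 - 2\right)^{2} = \left(-22\right)^{2} = 484$)
$N{\left(I \right)} = I^{2}$
$g{\left(M \right)} = M^{\frac{3}{2}}$
$U{\left(k,b \right)} = 6 - k^{\frac{3}{2}}$
$\sqrt{U{\left(j,Z{\left(15,N{\left(1 \right)} \right)} \right)} + 10028} = \sqrt{\left(6 - 484^{\frac{3}{2}}\right) + 10028} = \sqrt{\left(6 - 10648\right) + 10028} = \sqrt{-10642 + 10028} = \sqrt{-614} = i \sqrt{614}$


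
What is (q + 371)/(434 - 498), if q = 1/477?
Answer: -22121/3816 ≈ -5.7969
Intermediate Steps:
q = 1/477 ≈ 0.0020964
(q + 371)/(434 - 498) = (1/477 + 371)/(434 - 498) = (176968/477)/(-64) = (176968/477)*(-1/64) = -22121/3816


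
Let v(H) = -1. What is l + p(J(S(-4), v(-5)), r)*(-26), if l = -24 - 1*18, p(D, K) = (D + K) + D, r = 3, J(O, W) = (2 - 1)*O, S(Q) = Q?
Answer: 88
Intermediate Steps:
J(O, W) = O (J(O, W) = 1*O = O)
p(D, K) = K + 2*D
l = -42 (l = -24 - 18 = -42)
l + p(J(S(-4), v(-5)), r)*(-26) = -42 + (3 + 2*(-4))*(-26) = -42 + (3 - 8)*(-26) = -42 - 5*(-26) = -42 + 130 = 88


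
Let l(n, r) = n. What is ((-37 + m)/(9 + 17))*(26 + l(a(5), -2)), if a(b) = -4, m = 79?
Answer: 462/13 ≈ 35.538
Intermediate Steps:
((-37 + m)/(9 + 17))*(26 + l(a(5), -2)) = ((-37 + 79)/(9 + 17))*(26 - 4) = (42/26)*22 = (42*(1/26))*22 = (21/13)*22 = 462/13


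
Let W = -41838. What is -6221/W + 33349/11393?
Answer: 1466131315/476660334 ≈ 3.0758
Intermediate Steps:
-6221/W + 33349/11393 = -6221/(-41838) + 33349/11393 = -6221*(-1/41838) + 33349*(1/11393) = 6221/41838 + 33349/11393 = 1466131315/476660334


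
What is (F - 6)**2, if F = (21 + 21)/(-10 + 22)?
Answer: 25/4 ≈ 6.2500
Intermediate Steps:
F = 7/2 (F = 42/12 = 42*(1/12) = 7/2 ≈ 3.5000)
(F - 6)**2 = (7/2 - 6)**2 = (-5/2)**2 = 25/4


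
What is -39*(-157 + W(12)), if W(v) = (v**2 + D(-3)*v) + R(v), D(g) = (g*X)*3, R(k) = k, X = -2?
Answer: -8385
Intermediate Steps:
D(g) = -6*g (D(g) = (g*(-2))*3 = -2*g*3 = -6*g)
W(v) = v**2 + 19*v (W(v) = (v**2 + (-6*(-3))*v) + v = (v**2 + 18*v) + v = v**2 + 19*v)
-39*(-157 + W(12)) = -39*(-157 + 12*(19 + 12)) = -39*(-157 + 12*31) = -39*(-157 + 372) = -39*215 = -8385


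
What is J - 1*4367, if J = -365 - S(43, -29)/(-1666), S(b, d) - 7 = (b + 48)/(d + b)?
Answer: -15766997/3332 ≈ -4732.0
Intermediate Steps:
S(b, d) = 7 + (48 + b)/(b + d) (S(b, d) = 7 + (b + 48)/(d + b) = 7 + (48 + b)/(b + d))
J = -1216153/3332 (J = -365 - (48 + 7*(-29) + 8*43)/(43 - 29)/(-1666) = -365 - (48 - 203 + 344)/14*(-1)/1666 = -365 - (1/14)*189*(-1)/1666 = -365 - 27*(-1)/(2*1666) = -365 - 1*(-27/3332) = -365 + 27/3332 = -1216153/3332 ≈ -364.99)
J - 1*4367 = -1216153/3332 - 1*4367 = -1216153/3332 - 4367 = -15766997/3332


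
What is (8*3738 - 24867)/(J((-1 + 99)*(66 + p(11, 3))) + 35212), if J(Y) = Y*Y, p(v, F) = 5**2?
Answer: 5037/79565936 ≈ 6.3306e-5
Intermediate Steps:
p(v, F) = 25
J(Y) = Y**2
(8*3738 - 24867)/(J((-1 + 99)*(66 + p(11, 3))) + 35212) = (8*3738 - 24867)/(((-1 + 99)*(66 + 25))**2 + 35212) = (29904 - 24867)/((98*91)**2 + 35212) = 5037/(8918**2 + 35212) = 5037/(79530724 + 35212) = 5037/79565936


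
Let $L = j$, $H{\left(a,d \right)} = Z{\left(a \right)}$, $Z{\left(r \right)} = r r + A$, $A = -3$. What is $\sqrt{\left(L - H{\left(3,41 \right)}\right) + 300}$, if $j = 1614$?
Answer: $6 \sqrt{53} \approx 43.681$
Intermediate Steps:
$Z{\left(r \right)} = -3 + r^{2}$ ($Z{\left(r \right)} = r r - 3 = r^{2} - 3 = -3 + r^{2}$)
$H{\left(a,d \right)} = -3 + a^{2}$
$L = 1614$
$\sqrt{\left(L - H{\left(3,41 \right)}\right) + 300} = \sqrt{\left(1614 - \left(-3 + 3^{2}\right)\right) + 300} = \sqrt{\left(1614 - \left(-3 + 9\right)\right) + 300} = \sqrt{\left(1614 - 6\right) + 300} = \sqrt{1608 + 300} = \sqrt{1908} = 6 \sqrt{53}$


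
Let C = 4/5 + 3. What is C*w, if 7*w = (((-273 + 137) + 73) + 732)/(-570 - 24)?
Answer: -4237/6930 ≈ -0.61140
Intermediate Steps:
C = 19/5 (C = (⅕)*4 + 3 = ⅘ + 3 = 19/5 ≈ 3.8000)
w = -223/1386 (w = ((((-273 + 137) + 73) + 732)/(-570 - 24))/7 = (((-136 + 73) + 732)/(-594))/7 = ((-63 + 732)*(-1/594))/7 = (669*(-1/594))/7 = (⅐)*(-223/198) = -223/1386 ≈ -0.16089)
C*w = (19/5)*(-223/1386) = -4237/6930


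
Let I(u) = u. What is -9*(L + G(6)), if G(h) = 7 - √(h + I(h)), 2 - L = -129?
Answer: -1242 + 18*√3 ≈ -1210.8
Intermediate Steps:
L = 131 (L = 2 - 1*(-129) = 2 + 129 = 131)
G(h) = 7 - √2*√h (G(h) = 7 - √(h + h) = 7 - √(2*h) = 7 - √2*√h)
-9*(L + G(6)) = -9*(131 + (7 - √2*√6)) = -9*(131 + (7 - 2*√3)) = -9*(138 - 2*√3) = -1242 + 18*√3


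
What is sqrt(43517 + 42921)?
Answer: sqrt(86438) ≈ 294.00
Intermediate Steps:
sqrt(43517 + 42921) = sqrt(86438)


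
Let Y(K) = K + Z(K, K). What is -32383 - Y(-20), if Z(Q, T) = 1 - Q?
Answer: -32384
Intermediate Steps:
Y(K) = 1 (Y(K) = K + (1 - K) = 1)
-32383 - Y(-20) = -32383 - 1*1 = -32383 - 1 = -32384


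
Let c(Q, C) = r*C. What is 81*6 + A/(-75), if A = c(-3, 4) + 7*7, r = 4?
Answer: 7277/15 ≈ 485.13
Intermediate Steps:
c(Q, C) = 4*C
A = 65 (A = 4*4 + 7*7 = 16 + 49 = 65)
81*6 + A/(-75) = 81*6 + 65/(-75) = 486 + 65*(-1/75) = 486 - 13/15 = 7277/15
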